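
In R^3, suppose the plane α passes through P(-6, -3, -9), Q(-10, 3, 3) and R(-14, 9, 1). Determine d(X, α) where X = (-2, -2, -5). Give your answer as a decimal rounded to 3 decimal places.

PQ = (-4, 6, 12), PR = (-8, 12, 10); a normal to α is PQ × PR = (-84, -56, 0).
Using P: α has equation -84x - 56y = 672.
n·X − d = (-84)·(-2) + (-56)·(-2) + (0)·(-5) − 672 = -392; |n| = √10192.
Distance = |-392| / √10192 = 392/√10192 ≈ 3.883.

3.883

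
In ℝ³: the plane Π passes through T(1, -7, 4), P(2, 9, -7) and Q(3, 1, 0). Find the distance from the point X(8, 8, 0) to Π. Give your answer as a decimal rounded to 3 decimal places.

TP = (1, 16, -11), TQ = (2, 8, -4); a normal to Π is TP × TQ = (24, -18, -24).
Using T: Π has equation 24x - 18y - 24z = 54.
n·X − d = (24)·(8) + (-18)·(8) + (-24)·(0) − 54 = -6; |n| = √1476.
Distance = |-6| / √1476 = 6/√1476 ≈ 0.156.

0.156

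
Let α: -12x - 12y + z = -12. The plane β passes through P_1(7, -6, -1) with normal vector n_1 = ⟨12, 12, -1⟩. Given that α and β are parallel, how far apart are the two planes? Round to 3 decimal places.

β: n_1·r = n_1·P_1 gives 12x + 12y - z = 13.
Rescale β by 1/(-1): -12x - 12y + z = -13. Then distance = |-12 − (-13)| / √289 ≈ 0.059.

0.059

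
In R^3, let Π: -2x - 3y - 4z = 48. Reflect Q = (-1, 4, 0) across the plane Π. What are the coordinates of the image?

λ = (n·Q − d)/|n|² = (-10 − 48)/29 = -2.
Reflection = Q − 2λn = (-1, 4, 0) − (-4)·(-2, -3, -4) = (-9, -8, -16).

(-9, -8, -16)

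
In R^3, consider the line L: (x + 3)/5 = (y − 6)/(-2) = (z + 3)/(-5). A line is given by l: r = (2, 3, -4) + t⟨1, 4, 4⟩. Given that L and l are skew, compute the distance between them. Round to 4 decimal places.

3.1923

L has direction (5, -2, -5) through (-3, 6, -3).
Common perpendicular direction n = (5, -2, -5) × (1, 4, 4) = (12, -25, 22).
With w = (2, 3, -4) − (-3, 6, -3) = (5, -3, -1), w · n = 113.
Distance = |w · n| / |n| = |113| / √1253 ≈ 3.1923.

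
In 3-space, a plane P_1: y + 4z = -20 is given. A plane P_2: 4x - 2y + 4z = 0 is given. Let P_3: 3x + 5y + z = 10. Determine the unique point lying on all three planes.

Solving the 3×3 linear system y + 4z = -20, 4x - 2y + 4z = 0, 3x + 5y + z = 10 (e.g. by elimination or Cramer's rule, determinant = 112) gives (5, 0, -5).

(5, 0, -5)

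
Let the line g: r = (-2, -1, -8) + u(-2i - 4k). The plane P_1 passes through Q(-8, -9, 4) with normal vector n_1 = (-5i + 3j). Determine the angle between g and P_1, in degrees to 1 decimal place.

22.5

P_1: n_1·r = n_1·Q gives -5x + 3y = 13.
sin θ = |n·v| / (|n||v|) = |10| / (√34 · √20) = 0.38348.
θ ≈ 22.5°.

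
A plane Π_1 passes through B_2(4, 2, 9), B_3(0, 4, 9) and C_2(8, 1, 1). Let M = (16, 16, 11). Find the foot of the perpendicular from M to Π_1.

B_2B_3 = (-4, 2, 0), B_2C_2 = (4, -1, -8); a normal to Π_1 is B_2B_3 × B_2C_2 = (-16, -32, -4).
Using B_2: Π_1 has equation -16x - 32y - 4z = -164.
Foot = M − λn with λ = (n·M − d)/|n|² = (-812 − (-164))/1296 = -1/2.
Foot = (16, 16, 11) − (-1/2)·(-16, -32, -4) = (8, 0, 9).

(8, 0, 9)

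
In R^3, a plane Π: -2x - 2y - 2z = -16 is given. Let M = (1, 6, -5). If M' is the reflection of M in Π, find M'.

λ = (n·M − d)/|n|² = (-4 − (-16))/12 = 1.
Reflection = M − 2λn = (1, 6, -5) − 2·(-2, -2, -2) = (5, 10, -1).

(5, 10, -1)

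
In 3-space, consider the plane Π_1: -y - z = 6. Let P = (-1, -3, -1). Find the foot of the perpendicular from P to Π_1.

Foot = P − λn with λ = (n·P − d)/|n|² = (4 − 6)/2 = -1.
Foot = (-1, -3, -1) − (-1)·(0, -1, -1) = (-1, -4, -2).

(-1, -4, -2)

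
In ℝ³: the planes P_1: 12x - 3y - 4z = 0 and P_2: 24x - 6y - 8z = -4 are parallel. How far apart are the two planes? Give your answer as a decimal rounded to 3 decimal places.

0.154

Rescale P_2 by 1/2: 12x - 3y - 4z = -2. Then distance = |0 − (-2)| / √169 ≈ 0.154.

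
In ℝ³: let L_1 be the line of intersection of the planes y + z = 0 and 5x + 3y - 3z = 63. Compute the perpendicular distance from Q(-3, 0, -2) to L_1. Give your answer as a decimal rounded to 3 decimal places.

11.071

Direction of L_1: (0, 1, 1) × (5, 3, -3) = (-6, 5, -5).
A point on L_1: solving the two plane equations with x = 3 gives (3, 8, -8).
Taking (3, 8, -8) on L_1 with direction v = (-6, 5, -5): w = Q − (3, 8, -8) = (-6, -8, 6), and w × v = (10, -66, -78).
Distance = |w × v| / |v| = √10540 / √86 ≈ 11.071.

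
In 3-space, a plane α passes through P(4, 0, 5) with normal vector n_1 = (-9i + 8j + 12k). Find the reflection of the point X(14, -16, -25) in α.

α: n_1·r = n_1·P gives -9x + 8y + 12z = 24.
λ = (n·X − d)/|n|² = (-554 − 24)/289 = -2.
Reflection = X − 2λn = (14, -16, -25) − (-4)·(-9, 8, 12) = (-22, 16, 23).

(-22, 16, 23)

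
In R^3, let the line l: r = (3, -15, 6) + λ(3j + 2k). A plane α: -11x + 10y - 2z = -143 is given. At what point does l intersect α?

(3, -9, 10)

Substitute r = (3, -15, 6) + t(0, 3, 2) into the plane: -195 + 26t = -143, so t = 2.
Intersection: (3, -15, 6) + 2·(0, 3, 2) = (3, -9, 10).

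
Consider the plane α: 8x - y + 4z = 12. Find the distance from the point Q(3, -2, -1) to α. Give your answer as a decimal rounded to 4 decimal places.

1.1111

n·Q − d = (8)·(3) + (-1)·(-2) + (4)·(-1) − 12 = 10; |n| = √81.
Distance = |10| / √81 = 10/√81 ≈ 1.1111.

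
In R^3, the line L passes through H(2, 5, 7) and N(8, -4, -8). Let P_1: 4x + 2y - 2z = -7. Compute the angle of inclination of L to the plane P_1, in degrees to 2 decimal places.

23.41

A direction vector for L is N − H = (6, -9, -15).
sin θ = |n·v| / (|n||v|) = |36| / (√24 · √342) = 0.39736.
θ ≈ 23.41°.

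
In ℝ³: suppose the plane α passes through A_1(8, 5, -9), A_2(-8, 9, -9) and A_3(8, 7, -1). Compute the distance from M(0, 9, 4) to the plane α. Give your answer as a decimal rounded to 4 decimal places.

A_1A_2 = (-16, 4, 0), A_1A_3 = (0, 2, 8); a normal to α is A_1A_2 × A_1A_3 = (32, 128, -32).
Using A_1: α has equation 32x + 128y - 32z = 1184.
n·M − d = (32)·(0) + (128)·(9) + (-32)·(4) − 1184 = -160; |n| = √18432.
Distance = |-160| / √18432 = 160/√18432 ≈ 1.1785.

1.1785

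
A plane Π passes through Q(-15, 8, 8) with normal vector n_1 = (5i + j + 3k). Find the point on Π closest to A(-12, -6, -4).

Π: n_1·r = n_1·Q gives 5x + y + 3z = -43.
Foot = A − λn with λ = (n·A − d)/|n|² = (-78 − (-43))/35 = -1.
Foot = (-12, -6, -4) − (-1)·(5, 1, 3) = (-7, -5, -1).

(-7, -5, -1)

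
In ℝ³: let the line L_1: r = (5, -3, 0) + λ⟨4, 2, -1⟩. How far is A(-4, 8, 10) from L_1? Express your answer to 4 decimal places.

16.5702

Taking (5, -3, 0) on L_1 with direction v = (4, 2, -1): w = A − (5, -3, 0) = (-9, 11, 10), and w × v = (-31, 31, -62).
Distance = |w × v| / |v| = √5766 / √21 ≈ 16.5702.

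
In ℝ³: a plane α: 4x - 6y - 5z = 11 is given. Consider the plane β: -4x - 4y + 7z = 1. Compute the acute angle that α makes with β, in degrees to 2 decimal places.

70.01

cos θ = |n₁·n₂| / (|n₁||n₂|) = |-27| / (√77 · √81).
θ = arccos(0.34188) ≈ 70.01°.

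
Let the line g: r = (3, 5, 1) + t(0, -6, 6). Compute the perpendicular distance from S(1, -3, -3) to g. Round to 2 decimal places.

Taking (3, 5, 1) on g with direction v = (0, -6, 6): w = S − (3, 5, 1) = (-2, -8, -4), and w × v = (-72, 12, 12).
Distance = |w × v| / |v| = √5472 / √72 ≈ 8.72.

8.72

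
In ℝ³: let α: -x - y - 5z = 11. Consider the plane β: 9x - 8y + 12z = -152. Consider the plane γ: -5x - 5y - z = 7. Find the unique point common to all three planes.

(-8, 7, -2)

Solving the 3×3 linear system -x - y - 5z = 11, 9x - 8y + 12z = -152, -5x - 5y - z = 7 (e.g. by elimination or Cramer's rule, determinant = 408) gives (-8, 7, -2).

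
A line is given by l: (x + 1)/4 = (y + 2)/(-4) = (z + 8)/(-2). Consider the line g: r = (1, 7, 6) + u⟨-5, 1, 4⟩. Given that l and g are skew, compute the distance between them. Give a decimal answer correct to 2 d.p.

13.85

l has direction (4, -4, -2) through (-1, -2, -8).
Common perpendicular direction n = (4, -4, -2) × (-5, 1, 4) = (-14, -6, -16).
With w = (1, 7, 6) − (-1, -2, -8) = (2, 9, 14), w · n = -306.
Distance = |w · n| / |n| = |-306| / √488 ≈ 13.85.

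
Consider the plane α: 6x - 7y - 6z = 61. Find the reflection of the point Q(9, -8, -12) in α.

(-3, 6, 0)

λ = (n·Q − d)/|n|² = (182 − 61)/121 = 1.
Reflection = Q − 2λn = (9, -8, -12) − 2·(6, -7, -6) = (-3, 6, 0).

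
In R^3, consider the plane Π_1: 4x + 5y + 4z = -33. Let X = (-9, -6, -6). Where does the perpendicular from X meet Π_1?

Foot = X − λn with λ = (n·X − d)/|n|² = (-90 − (-33))/57 = -1.
Foot = (-9, -6, -6) − (-1)·(4, 5, 4) = (-5, -1, -2).

(-5, -1, -2)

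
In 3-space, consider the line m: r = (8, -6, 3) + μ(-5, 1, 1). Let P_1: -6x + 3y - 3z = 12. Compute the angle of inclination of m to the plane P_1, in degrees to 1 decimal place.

51.8

sin θ = |n·v| / (|n||v|) = |30| / (√54 · √27) = 0.78567.
θ ≈ 51.8°.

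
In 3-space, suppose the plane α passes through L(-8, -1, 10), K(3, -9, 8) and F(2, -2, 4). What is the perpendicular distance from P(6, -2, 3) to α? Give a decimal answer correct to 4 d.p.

LK = (11, -8, -2), LF = (10, -1, -6); a normal to α is LK × LF = (46, 46, 69).
Using L: α has equation 46x + 46y + 69z = 276.
n·P − d = (46)·(6) + (46)·(-2) + (69)·(3) − 276 = 115; |n| = √8993.
Distance = |115| / √8993 = 115/√8993 ≈ 1.2127.

1.2127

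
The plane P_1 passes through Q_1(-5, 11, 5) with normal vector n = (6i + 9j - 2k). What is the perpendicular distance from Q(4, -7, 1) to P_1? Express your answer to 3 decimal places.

P_1: n·r = n·Q_1 gives 6x + 9y - 2z = 59.
n·Q − d = (6)·(4) + (9)·(-7) + (-2)·(1) − 59 = -100; |n| = √121.
Distance = |-100| / √121 = 100/√121 ≈ 9.091.

9.091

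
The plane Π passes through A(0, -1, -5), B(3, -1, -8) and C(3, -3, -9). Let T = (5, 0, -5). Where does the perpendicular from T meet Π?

AB = (3, 0, -3), AC = (3, -2, -4); a normal to Π is AB × AC = (-6, 3, -6).
Using A: Π has equation -6x + 3y - 6z = 27.
Foot = T − λn with λ = (n·T − d)/|n|² = (0 − 27)/81 = -1/3.
Foot = (5, 0, -5) − (-1/3)·(-6, 3, -6) = (3, 1, -7).

(3, 1, -7)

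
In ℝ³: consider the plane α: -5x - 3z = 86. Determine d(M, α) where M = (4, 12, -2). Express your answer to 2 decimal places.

17.15

n·M − d = (-5)·(4) + (0)·(12) + (-3)·(-2) − 86 = -100; |n| = √34.
Distance = |-100| / √34 = 100/√34 ≈ 17.15.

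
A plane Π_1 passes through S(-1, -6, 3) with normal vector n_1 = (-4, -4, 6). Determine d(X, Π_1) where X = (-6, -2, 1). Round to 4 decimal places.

Π_1: n_1·r = n_1·S gives -4x - 4y + 6z = 46.
n·X − d = (-4)·(-6) + (-4)·(-2) + (6)·(1) − 46 = -8; |n| = √68.
Distance = |-8| / √68 = 8/√68 ≈ 0.9701.

0.9701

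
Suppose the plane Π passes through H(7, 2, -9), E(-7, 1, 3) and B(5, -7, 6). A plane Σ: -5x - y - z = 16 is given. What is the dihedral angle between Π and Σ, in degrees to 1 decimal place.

HE = (-14, -1, 12), HB = (-2, -9, 15); a normal to Π is HE × HB = (93, 186, 124).
Using H: Π has equation 93x + 186y + 124z = -93.
cos θ = |n₁·n₂| / (|n₁||n₂|) = |-775| / (√58621 · √27).
θ = arccos(0.61602) ≈ 52.0°.

52.0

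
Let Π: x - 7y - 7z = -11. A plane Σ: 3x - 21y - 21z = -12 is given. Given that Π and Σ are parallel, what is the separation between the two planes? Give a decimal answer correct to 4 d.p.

Rescale Σ by 1/3: x - 7y - 7z = -4. Then distance = |-11 − (-4)| / √99 ≈ 0.7035.

0.7035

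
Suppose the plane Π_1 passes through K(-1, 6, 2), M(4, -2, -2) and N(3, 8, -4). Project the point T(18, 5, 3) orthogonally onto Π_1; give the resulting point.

(6, 2, -6)

KM = (5, -8, -4), KN = (4, 2, -6); a normal to Π_1 is KM × KN = (56, 14, 42).
Using K: Π_1 has equation 56x + 14y + 42z = 112.
Foot = T − λn with λ = (n·T − d)/|n|² = (1204 − 112)/5096 = 3/14.
Foot = (18, 5, 3) − (3/14)·(56, 14, 42) = (6, 2, -6).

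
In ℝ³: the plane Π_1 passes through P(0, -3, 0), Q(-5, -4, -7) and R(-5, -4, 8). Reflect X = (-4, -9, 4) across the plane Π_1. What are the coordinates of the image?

(-6, 1, 4)

PQ = (-5, -1, -7), PR = (-5, -1, 8); a normal to Π_1 is PQ × PR = (-15, 75, 0).
Using P: Π_1 has equation -15x + 75y = -225.
λ = (n·X − d)/|n|² = (-615 − (-225))/5850 = -1/15.
Reflection = X − 2λn = (-4, -9, 4) − (-2/15)·(-15, 75, 0) = (-6, 1, 4).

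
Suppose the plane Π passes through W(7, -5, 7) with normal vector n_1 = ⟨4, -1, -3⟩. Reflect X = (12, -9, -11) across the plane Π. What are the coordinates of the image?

(-12, -3, 7)

Π: n_1·r = n_1·W gives 4x - y - 3z = 12.
λ = (n·X − d)/|n|² = (90 − 12)/26 = 3.
Reflection = X − 2λn = (12, -9, -11) − 6·(4, -1, -3) = (-12, -3, 7).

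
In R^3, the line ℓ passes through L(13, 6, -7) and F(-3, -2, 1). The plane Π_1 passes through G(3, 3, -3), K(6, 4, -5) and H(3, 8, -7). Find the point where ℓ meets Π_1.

(5, 2, -3)

A direction vector for ℓ is F − L = (-16, -8, 8).
GK = (3, 1, -2), GH = (0, 5, -4); a normal to Π_1 is GK × GH = (6, 12, 15).
Using G: Π_1 has equation 6x + 12y + 15z = 9.
Substitute r = (13, 6, -7) + t(-16, -8, 8) into the plane: 45 + (-72)t = 9, so t = 1/2.
Intersection: (13, 6, -7) + (1/2)·(-16, -8, 8) = (5, 2, -3).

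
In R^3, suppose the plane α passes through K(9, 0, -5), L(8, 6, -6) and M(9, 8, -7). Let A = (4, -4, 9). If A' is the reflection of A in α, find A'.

(-4, -8, -7)

KL = (-1, 6, -1), KM = (0, 8, -2); a normal to α is KL × KM = (-4, -2, -8).
Using K: α has equation -4x - 2y - 8z = 4.
λ = (n·A − d)/|n|² = (-80 − 4)/84 = -1.
Reflection = A − 2λn = (4, -4, 9) − (-2)·(-4, -2, -8) = (-4, -8, -7).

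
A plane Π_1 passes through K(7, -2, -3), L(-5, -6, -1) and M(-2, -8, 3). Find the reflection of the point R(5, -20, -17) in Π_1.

KL = (-12, -4, 2), KM = (-9, -6, 6); a normal to Π_1 is KL × KM = (-12, 54, 36).
Using K: Π_1 has equation -12x + 54y + 36z = -300.
λ = (n·R − d)/|n|² = (-1752 − (-300))/4356 = -1/3.
Reflection = R − 2λn = (5, -20, -17) − (-2/3)·(-12, 54, 36) = (-3, 16, 7).

(-3, 16, 7)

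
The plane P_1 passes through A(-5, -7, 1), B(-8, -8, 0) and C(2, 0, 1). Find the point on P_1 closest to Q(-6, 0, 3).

(-4, -2, -1)

AB = (-3, -1, -1), AC = (7, 7, 0); a normal to P_1 is AB × AC = (7, -7, -14).
Using A: P_1 has equation 7x - 7y - 14z = 0.
Foot = Q − λn with λ = (n·Q − d)/|n|² = (-84 − 0)/294 = -2/7.
Foot = (-6, 0, 3) − (-2/7)·(7, -7, -14) = (-4, -2, -1).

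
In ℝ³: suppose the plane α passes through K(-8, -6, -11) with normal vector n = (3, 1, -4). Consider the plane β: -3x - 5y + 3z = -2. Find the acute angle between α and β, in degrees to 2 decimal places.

38.96

α: n·r = n·K gives 3x + y - 4z = 14.
cos θ = |n₁·n₂| / (|n₁||n₂|) = |-26| / (√26 · √43).
θ = arccos(0.77759) ≈ 38.96°.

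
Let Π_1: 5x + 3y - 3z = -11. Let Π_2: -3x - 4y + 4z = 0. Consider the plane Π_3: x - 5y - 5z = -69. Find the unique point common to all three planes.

Solving the 3×3 linear system 5x + 3y - 3z = -11, -3x - 4y + 4z = 0, x - 5y - 5z = -69 (e.g. by elimination or Cramer's rule, determinant = 110) gives (-4, 8, 5).

(-4, 8, 5)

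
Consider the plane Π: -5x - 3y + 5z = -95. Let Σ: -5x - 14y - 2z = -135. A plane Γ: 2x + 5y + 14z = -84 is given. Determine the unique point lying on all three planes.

(3, 10, -10)

Solving the 3×3 linear system -5x - 3y + 5z = -95, -5x - 14y - 2z = -135, 2x + 5y + 14z = -84 (e.g. by elimination or Cramer's rule, determinant = 747) gives (3, 10, -10).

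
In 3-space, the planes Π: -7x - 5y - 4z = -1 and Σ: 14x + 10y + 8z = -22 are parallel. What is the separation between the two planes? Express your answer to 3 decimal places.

Rescale Σ by 1/(-2): -7x - 5y - 4z = 11. Then distance = |-1 − 11| / √90 ≈ 1.265.

1.265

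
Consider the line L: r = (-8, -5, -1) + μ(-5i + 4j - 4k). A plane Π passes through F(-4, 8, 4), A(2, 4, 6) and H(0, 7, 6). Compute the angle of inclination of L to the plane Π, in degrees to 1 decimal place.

FA = (6, -4, 2), FH = (4, -1, 2); a normal to Π is FA × FH = (-6, -4, 10).
Using F: Π has equation -6x - 4y + 10z = 32.
sin θ = |n·v| / (|n||v|) = |-26| / (√152 · √57) = 0.27933.
θ ≈ 16.2°.

16.2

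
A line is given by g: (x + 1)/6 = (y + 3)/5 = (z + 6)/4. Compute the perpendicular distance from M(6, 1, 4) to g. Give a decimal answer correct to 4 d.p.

g has direction (6, 5, 4) through (-1, -3, -6).
Taking (-1, -3, -6) on g with direction v = (6, 5, 4): w = M − (-1, -3, -6) = (7, 4, 10), and w × v = (-34, 32, 11).
Distance = |w × v| / |v| = √2301 / √77 ≈ 5.4665.

5.4665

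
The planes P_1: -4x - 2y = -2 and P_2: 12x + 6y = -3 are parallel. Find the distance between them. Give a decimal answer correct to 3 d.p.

Rescale P_2 by 1/(-3): -4x - 2y = 1. Then distance = |-2 − 1| / √20 ≈ 0.671.

0.671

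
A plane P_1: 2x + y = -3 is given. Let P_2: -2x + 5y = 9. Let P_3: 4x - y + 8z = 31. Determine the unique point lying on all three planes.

Solving the 3×3 linear system 2x + y = -3, -2x + 5y = 9, 4x - y + 8z = 31 (e.g. by elimination or Cramer's rule, determinant = 96) gives (-2, 1, 5).

(-2, 1, 5)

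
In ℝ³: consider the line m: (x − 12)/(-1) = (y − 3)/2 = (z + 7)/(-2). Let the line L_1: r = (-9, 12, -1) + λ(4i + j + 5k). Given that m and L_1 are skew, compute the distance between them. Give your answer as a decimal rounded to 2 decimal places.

m has direction (-1, 2, -2) through (12, 3, -7).
Common perpendicular direction n = (-1, 2, -2) × (4, 1, 5) = (12, -3, -9).
With w = (-9, 12, -1) − (12, 3, -7) = (-21, 9, 6), w · n = -333.
Distance = |w · n| / |n| = |-333| / √234 ≈ 21.77.

21.77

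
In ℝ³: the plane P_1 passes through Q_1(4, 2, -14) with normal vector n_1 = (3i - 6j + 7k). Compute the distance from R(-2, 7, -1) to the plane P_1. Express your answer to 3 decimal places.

P_1: n_1·r = n_1·Q_1 gives 3x - 6y + 7z = -98.
n·R − d = (3)·(-2) + (-6)·(7) + (7)·(-1) − (-98) = 43; |n| = √94.
Distance = |43| / √94 = 43/√94 ≈ 4.435.

4.435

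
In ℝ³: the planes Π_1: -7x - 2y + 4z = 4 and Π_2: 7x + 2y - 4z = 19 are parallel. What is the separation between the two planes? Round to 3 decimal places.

Rescale Π_2 by 1/(-1): -7x - 2y + 4z = -19. Then distance = |4 − (-19)| / √69 ≈ 2.769.

2.769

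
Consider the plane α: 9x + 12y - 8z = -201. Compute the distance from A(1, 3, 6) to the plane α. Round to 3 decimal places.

n·A − d = (9)·(1) + (12)·(3) + (-8)·(6) − (-201) = 198; |n| = √289.
Distance = |198| / √289 = 198/√289 ≈ 11.647.

11.647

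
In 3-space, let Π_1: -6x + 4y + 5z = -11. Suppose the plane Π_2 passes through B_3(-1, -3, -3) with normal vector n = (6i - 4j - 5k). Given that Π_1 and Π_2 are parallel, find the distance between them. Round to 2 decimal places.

1.14

Π_2: n·r = n·B_3 gives 6x - 4y - 5z = 21.
Rescale Π_2 by 1/(-1): -6x + 4y + 5z = -21. Then distance = |-11 − (-21)| / √77 ≈ 1.14.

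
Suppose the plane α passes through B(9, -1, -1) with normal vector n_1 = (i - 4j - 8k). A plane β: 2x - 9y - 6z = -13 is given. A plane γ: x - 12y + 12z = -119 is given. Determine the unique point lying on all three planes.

α: n_1·r = n_1·B gives x - 4y - 8z = 21.
Solving the 3×3 linear system x - 4y - 8z = 21, 2x - 9y - 6z = -13, x - 12y + 12z = -119 (e.g. by elimination or Cramer's rule, determinant = 60) gives (1, 5, -5).

(1, 5, -5)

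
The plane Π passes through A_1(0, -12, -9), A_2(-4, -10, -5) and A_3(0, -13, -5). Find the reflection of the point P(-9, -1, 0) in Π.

(-15, -9, -2)

A_1A_2 = (-4, 2, 4), A_1A_3 = (0, -1, 4); a normal to Π is A_1A_2 × A_1A_3 = (12, 16, 4).
Using A_1: Π has equation 12x + 16y + 4z = -228.
λ = (n·P − d)/|n|² = (-124 − (-228))/416 = 1/4.
Reflection = P − 2λn = (-9, -1, 0) − (1/2)·(12, 16, 4) = (-15, -9, -2).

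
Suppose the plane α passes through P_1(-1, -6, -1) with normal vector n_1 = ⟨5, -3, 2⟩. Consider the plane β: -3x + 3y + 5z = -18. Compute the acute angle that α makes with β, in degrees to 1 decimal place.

α: n_1·r = n_1·P_1 gives 5x - 3y + 2z = 11.
cos θ = |n₁·n₂| / (|n₁||n₂|) = |-14| / (√38 · √43).
θ = arccos(0.34634) ≈ 69.7°.

69.7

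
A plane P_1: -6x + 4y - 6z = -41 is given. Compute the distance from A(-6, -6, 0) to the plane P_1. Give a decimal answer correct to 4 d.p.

n·A − d = (-6)·(-6) + (4)·(-6) + (-6)·(0) − (-41) = 53; |n| = √88.
Distance = |53| / √88 = 53/√88 ≈ 5.6498.

5.6498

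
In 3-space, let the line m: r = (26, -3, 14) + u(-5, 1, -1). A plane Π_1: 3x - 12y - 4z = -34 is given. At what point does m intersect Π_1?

(6, 1, 10)

Substitute r = (26, -3, 14) + t(-5, 1, -1) into the plane: 58 + (-23)t = -34, so t = 4.
Intersection: (26, -3, 14) + 4·(-5, 1, -1) = (6, 1, 10).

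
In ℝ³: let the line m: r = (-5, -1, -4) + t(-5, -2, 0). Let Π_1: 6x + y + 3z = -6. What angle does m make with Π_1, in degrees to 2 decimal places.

61.18

sin θ = |n·v| / (|n||v|) = |-32| / (√46 · √29) = 0.87614.
θ ≈ 61.18°.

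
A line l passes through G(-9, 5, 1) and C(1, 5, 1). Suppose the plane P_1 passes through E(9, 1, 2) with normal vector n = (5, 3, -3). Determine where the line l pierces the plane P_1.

(6, 5, 1)

A direction vector for l is C − G = (10, 0, 0).
P_1: n·r = n·E gives 5x + 3y - 3z = 42.
Substitute r = (-9, 5, 1) + t(10, 0, 0) into the plane: -33 + 50t = 42, so t = 3/2.
Intersection: (-9, 5, 1) + (3/2)·(10, 0, 0) = (6, 5, 1).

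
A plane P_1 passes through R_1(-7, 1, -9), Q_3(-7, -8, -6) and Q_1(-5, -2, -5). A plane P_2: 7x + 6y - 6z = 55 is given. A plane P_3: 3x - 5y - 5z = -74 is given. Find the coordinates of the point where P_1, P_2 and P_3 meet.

R_1Q_3 = (0, -9, 3), R_1Q_1 = (2, -3, 4); a normal to P_1 is R_1Q_3 × R_1Q_1 = (-27, 6, 18).
Using R_1: P_1 has equation -27x + 6y + 18z = 33.
Solving the 3×3 linear system -27x + 6y + 18z = 33, 7x + 6y - 6z = 55, 3x - 5y - 5z = -74 (e.g. by elimination or Cramer's rule, determinant = 768) gives (7, 10, 9).

(7, 10, 9)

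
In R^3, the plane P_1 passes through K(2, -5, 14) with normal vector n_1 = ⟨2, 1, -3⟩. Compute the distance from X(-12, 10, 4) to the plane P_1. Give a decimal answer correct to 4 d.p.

4.5434

P_1: n_1·r = n_1·K gives 2x + y - 3z = -43.
n·X − d = (2)·(-12) + (1)·(10) + (-3)·(4) − (-43) = 17; |n| = √14.
Distance = |17| / √14 = 17/√14 ≈ 4.5434.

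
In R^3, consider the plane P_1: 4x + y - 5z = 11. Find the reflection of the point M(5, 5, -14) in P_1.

λ = (n·M − d)/|n|² = (95 − 11)/42 = 2.
Reflection = M − 2λn = (5, 5, -14) − 4·(4, 1, -5) = (-11, 1, 6).

(-11, 1, 6)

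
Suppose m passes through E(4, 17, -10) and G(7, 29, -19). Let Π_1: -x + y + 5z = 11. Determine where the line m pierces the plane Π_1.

(0, 1, 2)

A direction vector for m is G − E = (3, 12, -9).
Substitute r = (4, 17, -10) + t(3, 12, -9) into the plane: -37 + (-36)t = 11, so t = -4/3.
Intersection: (4, 17, -10) + (-4/3)·(3, 12, -9) = (0, 1, 2).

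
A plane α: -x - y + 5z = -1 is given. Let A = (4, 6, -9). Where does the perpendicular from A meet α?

(2, 4, 1)

Foot = A − λn with λ = (n·A − d)/|n|² = (-55 − (-1))/27 = -2.
Foot = (4, 6, -9) − (-2)·(-1, -1, 5) = (2, 4, 1).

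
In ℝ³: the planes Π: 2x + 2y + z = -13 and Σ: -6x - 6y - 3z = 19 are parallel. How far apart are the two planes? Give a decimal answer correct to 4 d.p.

Rescale Σ by 1/(-3): 2x + 2y + z = -19/3. Then distance = |-13 − (-19/3)| / √9 ≈ 2.2222.

2.2222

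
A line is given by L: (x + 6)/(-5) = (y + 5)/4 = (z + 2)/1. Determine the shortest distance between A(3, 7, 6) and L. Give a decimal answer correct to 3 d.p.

L has direction (-5, 4, 1) through (-6, -5, -2).
Taking (-6, -5, -2) on L with direction v = (-5, 4, 1): w = A − (-6, -5, -2) = (9, 12, 8), and w × v = (-20, -49, 96).
Distance = |w × v| / |v| = √12017 / √42 ≈ 16.915.

16.915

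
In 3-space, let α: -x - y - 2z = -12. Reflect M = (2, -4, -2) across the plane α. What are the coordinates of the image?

(8, 2, 10)

λ = (n·M − d)/|n|² = (6 − (-12))/6 = 3.
Reflection = M − 2λn = (2, -4, -2) − 6·(-1, -1, -2) = (8, 2, 10).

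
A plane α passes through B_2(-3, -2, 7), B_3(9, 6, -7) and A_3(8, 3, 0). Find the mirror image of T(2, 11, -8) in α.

(4, 1, -12)

B_2B_3 = (12, 8, -14), B_2A_3 = (11, 5, -7); a normal to α is B_2B_3 × B_2A_3 = (14, -70, -28).
Using B_2: α has equation 14x - 70y - 28z = -98.
λ = (n·T − d)/|n|² = (-518 − (-98))/5880 = -1/14.
Reflection = T − 2λn = (2, 11, -8) − (-1/7)·(14, -70, -28) = (4, 1, -12).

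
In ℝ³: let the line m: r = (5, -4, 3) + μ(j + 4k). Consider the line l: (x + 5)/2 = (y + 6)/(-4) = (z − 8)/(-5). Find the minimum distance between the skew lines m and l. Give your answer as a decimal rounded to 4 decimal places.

9.8925

l has direction (2, -4, -5) through (-5, -6, 8).
Common perpendicular direction n = (0, 1, 4) × (2, -4, -5) = (11, 8, -2).
With w = (-5, -6, 8) − (5, -4, 3) = (-10, -2, 5), w · n = -136.
Distance = |w · n| / |n| = |-136| / √189 ≈ 9.8925.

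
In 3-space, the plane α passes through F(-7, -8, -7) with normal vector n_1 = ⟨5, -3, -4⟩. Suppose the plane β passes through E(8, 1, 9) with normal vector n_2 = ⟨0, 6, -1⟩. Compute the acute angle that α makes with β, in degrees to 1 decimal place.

α: n_1·r = n_1·F gives 5x - 3y - 4z = 17.
β: n_2·r = n_2·E gives 6y - z = -3.
cos θ = |n₁·n₂| / (|n₁||n₂|) = |-14| / (√50 · √37).
θ = arccos(0.32549) ≈ 71.0°.

71.0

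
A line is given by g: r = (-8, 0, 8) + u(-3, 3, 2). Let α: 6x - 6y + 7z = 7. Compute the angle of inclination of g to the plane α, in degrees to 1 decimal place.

25.2

sin θ = |n·v| / (|n||v|) = |-22| / (√121 · √22) = 0.42640.
θ ≈ 25.2°.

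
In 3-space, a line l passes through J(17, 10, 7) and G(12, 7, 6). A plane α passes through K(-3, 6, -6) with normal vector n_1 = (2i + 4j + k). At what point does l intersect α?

(2, 1, 4)

A direction vector for l is G − J = (-5, -3, -1).
α: n_1·r = n_1·K gives 2x + 4y + z = 12.
Substitute r = (17, 10, 7) + t(-5, -3, -1) into the plane: 81 + (-23)t = 12, so t = 3.
Intersection: (17, 10, 7) + 3·(-5, -3, -1) = (2, 1, 4).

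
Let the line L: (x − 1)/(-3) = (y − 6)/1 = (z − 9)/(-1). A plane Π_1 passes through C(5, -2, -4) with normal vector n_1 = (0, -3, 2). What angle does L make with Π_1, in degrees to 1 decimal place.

24.7

L has direction (-3, 1, -1) through (1, 6, 9).
Π_1: n_1·r = n_1·C gives -3y + 2z = -2.
sin θ = |n·v| / (|n||v|) = |-5| / (√13 · √11) = 0.41812.
θ ≈ 24.7°.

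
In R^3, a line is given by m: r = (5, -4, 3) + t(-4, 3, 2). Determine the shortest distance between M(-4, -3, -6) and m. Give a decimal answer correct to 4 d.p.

Taking (5, -4, 3) on m with direction v = (-4, 3, 2): w = M − (5, -4, 3) = (-9, 1, -9), and w × v = (29, 54, -23).
Distance = |w × v| / |v| = √4286 / √29 ≈ 12.1570.

12.1570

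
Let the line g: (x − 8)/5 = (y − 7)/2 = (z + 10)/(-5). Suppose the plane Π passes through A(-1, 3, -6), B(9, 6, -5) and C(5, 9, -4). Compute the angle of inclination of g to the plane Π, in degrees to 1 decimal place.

g has direction (5, 2, -5) through (8, 7, -10).
AB = (10, 3, 1), AC = (6, 6, 2); a normal to Π is AB × AC = (0, -14, 42).
Using A: Π has equation -14y + 42z = -294.
sin θ = |n·v| / (|n||v|) = |-238| / (√1960 · √54) = 0.73156.
θ ≈ 47.0°.

47.0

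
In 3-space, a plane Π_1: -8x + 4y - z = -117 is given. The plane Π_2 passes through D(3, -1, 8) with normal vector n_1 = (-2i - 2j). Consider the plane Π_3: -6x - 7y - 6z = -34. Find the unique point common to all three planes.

(10, -8, 5)

Π_2: n_1·r = n_1·D gives -2x - 2y = -4.
Solving the 3×3 linear system -8x + 4y - z = -117, -2x - 2y = -4, -6x - 7y - 6z = -34 (e.g. by elimination or Cramer's rule, determinant = -146) gives (10, -8, 5).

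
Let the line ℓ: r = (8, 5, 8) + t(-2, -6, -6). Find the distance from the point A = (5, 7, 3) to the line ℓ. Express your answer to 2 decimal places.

5.52

Taking (8, 5, 8) on ℓ with direction v = (-2, -6, -6): w = A − (8, 5, 8) = (-3, 2, -5), and w × v = (-42, -8, 22).
Distance = |w × v| / |v| = √2312 / √76 ≈ 5.52.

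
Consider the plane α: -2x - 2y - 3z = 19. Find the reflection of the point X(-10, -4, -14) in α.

(2, 8, 4)

λ = (n·X − d)/|n|² = (70 − 19)/17 = 3.
Reflection = X − 2λn = (-10, -4, -14) − 6·(-2, -2, -3) = (2, 8, 4).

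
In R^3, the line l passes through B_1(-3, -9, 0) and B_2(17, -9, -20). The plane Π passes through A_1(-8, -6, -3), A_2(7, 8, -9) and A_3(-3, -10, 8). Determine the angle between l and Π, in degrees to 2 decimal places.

43.31

A direction vector for l is B_2 − B_1 = (20, 0, -20).
A_1A_2 = (15, 14, -6), A_1A_3 = (5, -4, 11); a normal to Π is A_1A_2 × A_1A_3 = (130, -195, -130).
Using A_1: Π has equation 130x - 195y - 130z = 520.
sin θ = |n·v| / (|n||v|) = |5200| / (√71825 · √800) = 0.68599.
θ ≈ 43.31°.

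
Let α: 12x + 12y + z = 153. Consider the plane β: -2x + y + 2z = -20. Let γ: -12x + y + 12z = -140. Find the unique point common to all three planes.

Solving the 3×3 linear system 12x + 12y + z = 153, -2x + y + 2z = -20, -12x + y + 12z = -140 (e.g. by elimination or Cramer's rule, determinant = 130) gives (9, 4, -3).

(9, 4, -3)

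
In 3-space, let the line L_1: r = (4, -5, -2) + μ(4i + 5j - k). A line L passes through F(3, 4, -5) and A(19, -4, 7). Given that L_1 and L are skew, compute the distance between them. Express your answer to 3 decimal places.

A direction vector for L is A − F = (16, -8, 12).
Common perpendicular direction n = (4, 5, -1) × (16, -8, 12) = (52, -64, -112).
With w = (3, 4, -5) − (4, -5, -2) = (-1, 9, -3), w · n = -292.
Distance = |w · n| / |n| = |-292| / √19344 ≈ 2.099.

2.099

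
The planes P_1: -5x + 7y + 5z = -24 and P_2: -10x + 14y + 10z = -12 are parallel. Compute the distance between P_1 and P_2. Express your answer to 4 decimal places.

Rescale P_2 by 1/2: -5x + 7y + 5z = -6. Then distance = |-24 − (-6)| / √99 ≈ 1.8091.

1.8091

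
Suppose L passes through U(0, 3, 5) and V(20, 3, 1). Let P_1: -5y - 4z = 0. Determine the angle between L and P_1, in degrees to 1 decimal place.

7.0

A direction vector for L is V − U = (20, 0, -4).
sin θ = |n·v| / (|n||v|) = |16| / (√41 · √416) = 0.12251.
θ ≈ 7.0°.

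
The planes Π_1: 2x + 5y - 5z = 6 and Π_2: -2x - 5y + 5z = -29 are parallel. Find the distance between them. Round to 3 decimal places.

3.130

Rescale Π_2 by 1/(-1): 2x + 5y - 5z = 29. Then distance = |6 − 29| / √54 ≈ 3.130.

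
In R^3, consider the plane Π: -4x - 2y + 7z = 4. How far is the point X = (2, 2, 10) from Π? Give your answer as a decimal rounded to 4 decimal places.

6.5008

n·X − d = (-4)·(2) + (-2)·(2) + (7)·(10) − 4 = 54; |n| = √69.
Distance = |54| / √69 = 54/√69 ≈ 6.5008.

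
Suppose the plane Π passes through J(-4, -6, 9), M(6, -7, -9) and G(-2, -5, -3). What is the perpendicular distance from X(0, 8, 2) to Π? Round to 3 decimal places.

JM = (10, -1, -18), JG = (2, 1, -12); a normal to Π is JM × JG = (30, 84, 12).
Using J: Π has equation 30x + 84y + 12z = -516.
n·X − d = (30)·(0) + (84)·(8) + (12)·(2) − (-516) = 1212; |n| = √8100.
Distance = |1212| / √8100 = 1212/√8100 ≈ 13.467.

13.467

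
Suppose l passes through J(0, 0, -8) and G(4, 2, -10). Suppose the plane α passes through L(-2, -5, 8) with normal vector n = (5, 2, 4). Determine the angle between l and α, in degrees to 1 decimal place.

A direction vector for l is G − J = (4, 2, -2).
α: n·r = n·L gives 5x + 2y + 4z = 12.
sin θ = |n·v| / (|n||v|) = |16| / (√45 · √24) = 0.48686.
θ ≈ 29.1°.

29.1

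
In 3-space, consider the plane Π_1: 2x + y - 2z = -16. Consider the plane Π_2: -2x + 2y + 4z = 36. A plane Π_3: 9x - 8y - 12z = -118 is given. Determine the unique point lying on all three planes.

Solving the 3×3 linear system 2x + y - 2z = -16, -2x + 2y + 4z = 36, 9x - 8y - 12z = -118 (e.g. by elimination or Cramer's rule, determinant = 32) gives (-2, 2, 7).

(-2, 2, 7)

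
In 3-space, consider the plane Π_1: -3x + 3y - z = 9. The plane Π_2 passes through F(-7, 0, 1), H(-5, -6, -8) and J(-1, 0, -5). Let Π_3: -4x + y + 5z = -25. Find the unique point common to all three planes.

FH = (2, -6, -9), FJ = (6, 0, -6); a normal to Π_2 is FH × FJ = (36, -42, 36).
Using F: Π_2 has equation 36x - 42y + 36z = -216.
Solving the 3×3 linear system -3x + 3y - z = 9, 36x - 42y + 36z = -216, -4x + y + 5z = -25 (e.g. by elimination or Cramer's rule, determinant = -102) gives (4, 6, -3).

(4, 6, -3)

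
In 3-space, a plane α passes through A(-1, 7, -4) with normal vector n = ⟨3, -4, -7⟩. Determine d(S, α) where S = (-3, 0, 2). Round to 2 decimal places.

α: n·r = n·A gives 3x - 4y - 7z = -3.
n·S − d = (3)·(-3) + (-4)·(0) + (-7)·(2) − (-3) = -20; |n| = √74.
Distance = |-20| / √74 = 20/√74 ≈ 2.32.

2.32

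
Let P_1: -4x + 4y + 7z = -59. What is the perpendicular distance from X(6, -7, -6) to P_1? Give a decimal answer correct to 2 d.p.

3.89

n·X − d = (-4)·(6) + (4)·(-7) + (7)·(-6) − (-59) = -35; |n| = √81.
Distance = |-35| / √81 = 35/√81 ≈ 3.89.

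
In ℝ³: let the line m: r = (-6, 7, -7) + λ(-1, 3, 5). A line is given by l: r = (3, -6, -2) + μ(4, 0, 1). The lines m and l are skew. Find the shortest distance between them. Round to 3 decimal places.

Common perpendicular direction n = (-1, 3, 5) × (4, 0, 1) = (3, 21, -12).
With w = (3, -6, -2) − (-6, 7, -7) = (9, -13, 5), w · n = -306.
Distance = |w · n| / |n| = |-306| / √594 ≈ 12.555.

12.555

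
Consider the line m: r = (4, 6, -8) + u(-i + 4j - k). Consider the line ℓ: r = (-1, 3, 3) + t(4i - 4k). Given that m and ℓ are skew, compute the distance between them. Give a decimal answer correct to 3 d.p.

3.000

Common perpendicular direction n = (-1, 4, -1) × (4, 0, -4) = (-16, -8, -16).
With w = (-1, 3, 3) − (4, 6, -8) = (-5, -3, 11), w · n = -72.
Distance = |w · n| / |n| = |-72| / √576 ≈ 3.000.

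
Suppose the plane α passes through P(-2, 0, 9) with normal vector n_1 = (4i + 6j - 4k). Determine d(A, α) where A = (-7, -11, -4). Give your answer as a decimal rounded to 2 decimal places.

α: n_1·r = n_1·P gives 4x + 6y - 4z = -44.
n·A − d = (4)·(-7) + (6)·(-11) + (-4)·(-4) − (-44) = -34; |n| = √68.
Distance = |-34| / √68 = 34/√68 ≈ 4.12.

4.12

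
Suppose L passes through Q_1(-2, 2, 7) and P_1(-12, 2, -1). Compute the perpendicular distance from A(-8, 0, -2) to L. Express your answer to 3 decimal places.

3.841

A direction vector for L is P_1 − Q_1 = (-10, 0, -8).
Taking (-2, 2, 7) on L with direction v = (-10, 0, -8): w = A − (-2, 2, 7) = (-6, -2, -9), and w × v = (16, 42, -20).
Distance = |w × v| / |v| = √2420 / √164 ≈ 3.841.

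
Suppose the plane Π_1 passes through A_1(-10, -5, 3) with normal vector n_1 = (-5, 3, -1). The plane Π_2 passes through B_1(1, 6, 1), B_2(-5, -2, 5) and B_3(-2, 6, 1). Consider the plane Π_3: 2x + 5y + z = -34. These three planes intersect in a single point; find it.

(-10, -4, 6)

Π_1: n_1·r = n_1·A_1 gives -5x + 3y - z = 32.
B_1B_2 = (-6, -8, 4), B_1B_3 = (-3, 0, 0); a normal to Π_2 is B_1B_2 × B_1B_3 = (0, -12, -24).
Using B_1: Π_2 has equation -12y - 24z = -96.
Solving the 3×3 linear system -5x + 3y - z = 32, -12y - 24z = -96, 2x + 5y + z = -34 (e.g. by elimination or Cramer's rule, determinant = -708) gives (-10, -4, 6).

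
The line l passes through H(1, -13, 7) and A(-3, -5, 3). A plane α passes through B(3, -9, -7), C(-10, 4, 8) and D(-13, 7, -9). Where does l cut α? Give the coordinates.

(-5, -1, 1)

A direction vector for l is A − H = (-4, 8, -4).
BC = (-13, 13, 15), BD = (-16, 16, -2); a normal to α is BC × BD = (-266, -266, 0).
Using B: α has equation -266x - 266y = 1596.
Substitute r = (1, -13, 7) + t(-4, 8, -4) into the plane: 3192 + (-1064)t = 1596, so t = 3/2.
Intersection: (1, -13, 7) + (3/2)·(-4, 8, -4) = (-5, -1, 1).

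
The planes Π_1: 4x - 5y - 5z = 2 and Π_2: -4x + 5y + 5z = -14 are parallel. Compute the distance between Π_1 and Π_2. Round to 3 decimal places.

1.477

Rescale Π_2 by 1/(-1): 4x - 5y - 5z = 14. Then distance = |2 − 14| / √66 ≈ 1.477.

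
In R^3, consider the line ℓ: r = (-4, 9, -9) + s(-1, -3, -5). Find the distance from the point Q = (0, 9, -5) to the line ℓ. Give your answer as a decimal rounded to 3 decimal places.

Taking (-4, 9, -9) on ℓ with direction v = (-1, -3, -5): w = Q − (-4, 9, -9) = (4, 0, 4), and w × v = (12, 16, -12).
Distance = |w × v| / |v| = √544 / √35 ≈ 3.942.

3.942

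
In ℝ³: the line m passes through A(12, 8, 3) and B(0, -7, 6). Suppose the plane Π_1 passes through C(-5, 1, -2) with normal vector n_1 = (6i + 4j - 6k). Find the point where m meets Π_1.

A direction vector for m is B − A = (-12, -15, 3).
Π_1: n_1·r = n_1·C gives 6x + 4y - 6z = -14.
Substitute r = (12, 8, 3) + t(-12, -15, 3) into the plane: 86 + (-150)t = -14, so t = 2/3.
Intersection: (12, 8, 3) + (2/3)·(-12, -15, 3) = (4, -2, 5).

(4, -2, 5)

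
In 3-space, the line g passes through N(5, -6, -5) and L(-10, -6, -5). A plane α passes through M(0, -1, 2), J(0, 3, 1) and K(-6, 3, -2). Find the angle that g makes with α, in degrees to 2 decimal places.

A direction vector for g is L − N = (-15, 0, 0).
MJ = (0, 4, -1), MK = (-6, 4, -4); a normal to α is MJ × MK = (-12, 6, 24).
Using M: α has equation -12x + 6y + 24z = 42.
sin θ = |n·v| / (|n||v|) = |180| / (√756 · √225) = 0.43644.
θ ≈ 25.88°.

25.88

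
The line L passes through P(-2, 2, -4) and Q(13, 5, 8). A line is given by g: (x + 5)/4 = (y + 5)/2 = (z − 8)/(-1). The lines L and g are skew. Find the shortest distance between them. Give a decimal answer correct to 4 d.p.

2.0320

A direction vector for L is Q − P = (15, 3, 12).
g has direction (4, 2, -1) through (-5, -5, 8).
Common perpendicular direction n = (15, 3, 12) × (4, 2, -1) = (-27, 63, 18).
With w = (-5, -5, 8) − (-2, 2, -4) = (-3, -7, 12), w · n = -144.
Distance = |w · n| / |n| = |-144| / √5022 ≈ 2.0320.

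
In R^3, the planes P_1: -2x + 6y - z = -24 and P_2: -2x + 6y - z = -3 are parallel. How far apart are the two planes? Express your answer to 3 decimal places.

Same normal n = (-2, 6, -1) with |n| = √41; distance = |-24 − (-3)| / |n| = 21/√41 ≈ 3.280.

3.280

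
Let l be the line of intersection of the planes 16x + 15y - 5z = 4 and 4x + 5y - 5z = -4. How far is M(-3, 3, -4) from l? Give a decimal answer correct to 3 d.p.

6.384

Direction of l: (16, 15, -5) × (4, 5, -5) = (-50, 60, 20).
A point on l: solving the two plane equations with x = 4 gives (4, -4, 0).
Taking (4, -4, 0) on l with direction v = (-50, 60, 20): w = M − (4, -4, 0) = (-7, 7, -4), and w × v = (380, 340, -70).
Distance = |w × v| / |v| = √264900 / √6500 ≈ 6.384.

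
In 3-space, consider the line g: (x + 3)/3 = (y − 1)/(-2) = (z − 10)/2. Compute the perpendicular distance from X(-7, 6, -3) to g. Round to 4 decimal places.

8.6296

g has direction (3, -2, 2) through (-3, 1, 10).
Taking (-3, 1, 10) on g with direction v = (3, -2, 2): w = X − (-3, 1, 10) = (-4, 5, -13), and w × v = (-16, -31, -7).
Distance = |w × v| / |v| = √1266 / √17 ≈ 8.6296.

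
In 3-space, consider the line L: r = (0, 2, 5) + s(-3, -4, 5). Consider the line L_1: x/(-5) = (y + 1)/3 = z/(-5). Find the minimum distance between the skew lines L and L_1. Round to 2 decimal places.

5.34

L_1 has direction (-5, 3, -5) through (0, -1, 0).
Common perpendicular direction n = (-3, -4, 5) × (-5, 3, -5) = (5, -40, -29).
With w = (0, -1, 0) − (0, 2, 5) = (0, -3, -5), w · n = 265.
Distance = |w · n| / |n| = |265| / √2466 ≈ 5.34.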